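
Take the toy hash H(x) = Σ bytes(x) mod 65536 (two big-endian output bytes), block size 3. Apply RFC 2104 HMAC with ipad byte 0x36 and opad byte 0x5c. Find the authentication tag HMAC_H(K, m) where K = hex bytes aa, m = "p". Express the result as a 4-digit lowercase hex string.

0227

Key hex bytes aa is 1 byte ≤ B = 3; zero-pad to 3 bytes: K' = aa 00 00.
K' ⊕ ipad = 9c 36 36.  K' ⊕ opad = f6 5c 5c.
Inner input = (K'⊕ipad) ∥ m = 9c 36 36 ∥ 70.
Inner hash: sum = 156+54+54+112 = 376 → 01 78.
Outer input = (K'⊕opad) ∥ inner = f6 5c 5c ∥ 01 78.
Outer hash (tag): sum = 246+92+92+1+120 = 551 → 02 27.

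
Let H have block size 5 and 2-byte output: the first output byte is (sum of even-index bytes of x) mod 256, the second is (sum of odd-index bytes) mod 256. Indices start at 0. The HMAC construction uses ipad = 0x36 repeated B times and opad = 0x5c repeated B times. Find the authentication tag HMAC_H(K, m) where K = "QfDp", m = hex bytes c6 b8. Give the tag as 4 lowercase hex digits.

Key "QfDp" = 51 66 44 70 is 4 bytes ≤ B = 5; zero-pad to 5 bytes: K' = 51 66 44 70 00.
K' ⊕ ipad = 67 50 72 46 36.  K' ⊕ opad = 0d 3a 18 2c 5c.
Inner input = (K'⊕ipad) ∥ m = 67 50 72 46 36 ∥ c6 b8.
Inner hash: even-index sum = 455 mod 256 = 199; odd-index sum = 348 mod 256 = 92 → c7 5c.
Outer input = (K'⊕opad) ∥ inner = 0d 3a 18 2c 5c ∥ c7 5c.
Outer hash (tag): even-index sum = 221 mod 256 = 221; odd-index sum = 301 mod 256 = 45 → dd 2d.

dd2d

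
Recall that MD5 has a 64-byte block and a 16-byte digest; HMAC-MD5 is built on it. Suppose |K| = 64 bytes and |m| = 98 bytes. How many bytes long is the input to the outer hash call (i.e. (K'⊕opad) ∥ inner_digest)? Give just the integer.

Key is 64 ≤ 64 bytes, zero-padded: |K'| = 64.
Outer input = (K'⊕opad) ∥ H(inner) → 64 + 16 = 80 bytes.

80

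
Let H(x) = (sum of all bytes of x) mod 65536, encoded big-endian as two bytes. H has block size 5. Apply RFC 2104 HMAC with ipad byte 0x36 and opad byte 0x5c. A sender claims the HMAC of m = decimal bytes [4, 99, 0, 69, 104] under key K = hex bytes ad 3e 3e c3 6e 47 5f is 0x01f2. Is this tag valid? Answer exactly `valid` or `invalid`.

Key hex bytes ad 3e 3e c3 6e 47 5f is 7 bytes > B = 5, so hash it first: H(key) = 03 00, then zero-pad to 5 bytes: K' = 03 00 00 00 00.
K' ⊕ ipad = 35 36 36 36 36; K' ⊕ opad = 5f 5c 5c 5c 5c.
Inner hash: sum = 53+54+54+54+54+4+99+0+69+104 = 545 → 02 21.
Outer hash (recomputed tag): sum = 95+92+92+92+92+2+33 = 498 → 01 f2.
Recomputed tag = 01f2; claimed = 01f2 → match.

valid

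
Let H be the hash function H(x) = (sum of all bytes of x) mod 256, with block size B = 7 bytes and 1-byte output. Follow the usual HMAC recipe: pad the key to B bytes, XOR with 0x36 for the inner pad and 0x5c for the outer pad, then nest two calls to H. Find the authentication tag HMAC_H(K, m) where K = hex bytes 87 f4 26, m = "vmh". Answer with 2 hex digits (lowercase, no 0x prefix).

Key hex bytes 87 f4 26 is 3 bytes ≤ B = 7; zero-pad to 7 bytes: K' = 87 f4 26 00 00 00 00.
K' ⊕ ipad = b1 c2 10 36 36 36 36.  K' ⊕ opad = db a8 7a 5c 5c 5c 5c.
Inner input = (K'⊕ipad) ∥ m = b1 c2 10 36 36 36 36 ∥ 76 6d 68.
Inner hash: sum = 177+194+16+54+54+54+54+118+109+104 = 934; mod 256 = 166 → a6.
Outer input = (K'⊕opad) ∥ inner = db a8 7a 5c 5c 5c 5c ∥ a6.
Outer hash (tag): sum = 219+168+122+92+92+92+92+166 = 1043; mod 256 = 19 → 13.

13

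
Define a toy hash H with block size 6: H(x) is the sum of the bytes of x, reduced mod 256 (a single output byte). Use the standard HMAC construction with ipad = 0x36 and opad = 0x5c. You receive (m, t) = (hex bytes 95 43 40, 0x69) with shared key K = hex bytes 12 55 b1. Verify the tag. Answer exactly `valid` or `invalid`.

Key hex bytes 12 55 b1 is 3 bytes ≤ B = 6; zero-pad to 6 bytes: K' = 12 55 b1 00 00 00.
K' ⊕ ipad = 24 63 87 36 36 36; K' ⊕ opad = 4e 09 ed 5c 5c 5c.
Inner hash: sum = 36+99+135+54+54+54+149+67+64 = 712; mod 256 = 200 → c8.
Outer hash (recomputed tag): sum = 78+9+237+92+92+92+200 = 800; mod 256 = 32 → 20.
Recomputed tag = 20; claimed = 69 → mismatch.

invalid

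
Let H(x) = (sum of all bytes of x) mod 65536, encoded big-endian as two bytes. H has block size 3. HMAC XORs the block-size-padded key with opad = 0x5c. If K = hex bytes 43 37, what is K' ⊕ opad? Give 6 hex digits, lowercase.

1f6b5c

Key hex bytes 43 37 is 2 bytes ≤ B = 3; zero-pad to 3 bytes: K' = 43 37 00.
XOR each byte with 0x5c: 43⊕5c=1f, 37⊕5c=6b, 00⊕5c=5c.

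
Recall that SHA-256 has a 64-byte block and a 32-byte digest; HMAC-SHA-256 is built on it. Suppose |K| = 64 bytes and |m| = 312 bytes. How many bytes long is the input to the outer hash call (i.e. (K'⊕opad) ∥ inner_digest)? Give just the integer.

Key is 64 ≤ 64 bytes, zero-padded: |K'| = 64.
Outer input = (K'⊕opad) ∥ H(inner) → 64 + 32 = 96 bytes.

96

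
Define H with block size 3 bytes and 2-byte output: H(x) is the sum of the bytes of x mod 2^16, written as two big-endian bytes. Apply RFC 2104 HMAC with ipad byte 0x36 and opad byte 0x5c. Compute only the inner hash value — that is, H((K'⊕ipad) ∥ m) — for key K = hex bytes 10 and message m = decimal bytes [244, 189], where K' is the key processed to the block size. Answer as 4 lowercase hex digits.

0243

Key hex bytes 10 is 1 byte ≤ B = 3; zero-pad to 3 bytes: K' = 10 00 00.
K' ⊕ ipad = 26 36 36.
Inner input = 26 36 36 ∥ f4 bd.
Inner hash: sum = 38+54+54+244+189 = 579 → 02 43.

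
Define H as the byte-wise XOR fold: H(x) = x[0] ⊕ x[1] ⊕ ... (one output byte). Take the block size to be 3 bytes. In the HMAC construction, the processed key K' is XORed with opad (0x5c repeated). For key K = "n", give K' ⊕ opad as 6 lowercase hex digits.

325c5c

Key "n" = 6e is 1 byte ≤ B = 3; zero-pad to 3 bytes: K' = 6e 00 00.
XOR each byte with 0x5c: 6e⊕5c=32, 00⊕5c=5c, 00⊕5c=5c.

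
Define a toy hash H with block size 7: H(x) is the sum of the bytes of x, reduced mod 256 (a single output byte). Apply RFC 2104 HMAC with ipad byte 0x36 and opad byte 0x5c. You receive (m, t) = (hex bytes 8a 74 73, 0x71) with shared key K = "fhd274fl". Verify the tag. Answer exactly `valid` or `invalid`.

valid

Key "fhd274fl" = 66 68 64 32 37 34 66 6c is 8 bytes > B = 7, so hash it first: H(key) = a1, then zero-pad to 7 bytes: K' = a1 00 00 00 00 00 00.
K' ⊕ ipad = 97 36 36 36 36 36 36; K' ⊕ opad = fd 5c 5c 5c 5c 5c 5c.
Inner hash: sum = 151+54+54+54+54+54+54+138+116+115 = 844; mod 256 = 76 → 4c.
Outer hash (recomputed tag): sum = 253+92+92+92+92+92+92+76 = 881; mod 256 = 113 → 71.
Recomputed tag = 71; claimed = 71 → match.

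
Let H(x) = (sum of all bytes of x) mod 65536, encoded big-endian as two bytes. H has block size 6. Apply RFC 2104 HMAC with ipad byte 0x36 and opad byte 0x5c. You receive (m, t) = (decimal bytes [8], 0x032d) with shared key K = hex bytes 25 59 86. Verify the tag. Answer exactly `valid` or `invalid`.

Key hex bytes 25 59 86 is 3 bytes ≤ B = 6; zero-pad to 6 bytes: K' = 25 59 86 00 00 00.
K' ⊕ ipad = 13 6f b0 36 36 36; K' ⊕ opad = 79 05 da 5c 5c 5c.
Inner hash: sum = 19+111+176+54+54+54+8 = 476 → 01 dc.
Outer hash (recomputed tag): sum = 121+5+218+92+92+92+1+220 = 841 → 03 49.
Recomputed tag = 0349; claimed = 032d → mismatch.

invalid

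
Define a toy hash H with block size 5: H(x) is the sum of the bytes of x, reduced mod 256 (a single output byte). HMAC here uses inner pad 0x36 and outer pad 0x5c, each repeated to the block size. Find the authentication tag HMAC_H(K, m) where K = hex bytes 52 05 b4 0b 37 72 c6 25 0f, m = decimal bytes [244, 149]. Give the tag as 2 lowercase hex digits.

45

Key hex bytes 52 05 b4 0b 37 72 c6 25 0f is 9 bytes > B = 5, so hash it first: H(key) = b9, then zero-pad to 5 bytes: K' = b9 00 00 00 00.
K' ⊕ ipad = 8f 36 36 36 36.  K' ⊕ opad = e5 5c 5c 5c 5c.
Inner input = (K'⊕ipad) ∥ m = 8f 36 36 36 36 ∥ f4 95.
Inner hash: sum = 143+54+54+54+54+244+149 = 752; mod 256 = 240 → f0.
Outer input = (K'⊕opad) ∥ inner = e5 5c 5c 5c 5c ∥ f0.
Outer hash (tag): sum = 229+92+92+92+92+240 = 837; mod 256 = 69 → 45.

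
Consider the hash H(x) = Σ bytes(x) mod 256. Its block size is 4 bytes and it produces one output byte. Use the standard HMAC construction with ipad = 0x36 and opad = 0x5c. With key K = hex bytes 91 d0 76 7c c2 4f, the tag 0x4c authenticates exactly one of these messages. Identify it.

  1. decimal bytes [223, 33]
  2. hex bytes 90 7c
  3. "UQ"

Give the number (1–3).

Key hex bytes 91 d0 76 7c c2 4f is 6 bytes > B = 4, so hash it first: H(key) = 64, then zero-pad to 4 bytes: K' = 64 00 00 00.
K' ⊕ ipad = 52 36 36 36; K' ⊕ opad = 38 5c 5c 5c.
m1: inner = H(52 36 36 36 df 21) = f4; tag = H(38 5c 5c 5c f4) = 40
m2: inner = H(52 36 36 36 90 7c) = 00; tag = H(38 5c 5c 5c 00) = 4c ← matches
m3: inner = H(52 36 36 36 55 51) = 9a; tag = H(38 5c 5c 5c 9a) = e6

2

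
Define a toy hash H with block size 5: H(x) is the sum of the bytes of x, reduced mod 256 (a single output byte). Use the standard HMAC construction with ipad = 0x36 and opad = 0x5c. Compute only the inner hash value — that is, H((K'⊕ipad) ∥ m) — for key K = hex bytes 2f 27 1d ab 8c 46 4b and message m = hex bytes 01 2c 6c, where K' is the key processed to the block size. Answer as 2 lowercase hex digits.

Key hex bytes 2f 27 1d ab 8c 46 4b is 7 bytes > B = 5, so hash it first: H(key) = 3b, then zero-pad to 5 bytes: K' = 3b 00 00 00 00.
K' ⊕ ipad = 0d 36 36 36 36.
Inner input = 0d 36 36 36 36 ∥ 01 2c 6c.
Inner hash: sum = 13+54+54+54+54+1+44+108 = 382; mod 256 = 126 → 7e.

7e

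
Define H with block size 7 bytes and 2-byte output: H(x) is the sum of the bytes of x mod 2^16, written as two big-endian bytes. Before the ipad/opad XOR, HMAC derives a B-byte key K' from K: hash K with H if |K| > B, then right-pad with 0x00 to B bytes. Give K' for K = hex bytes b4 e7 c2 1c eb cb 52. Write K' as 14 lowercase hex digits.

b4e7c21cebcb52

Key hex bytes b4 e7 c2 1c eb cb 52 is exactly B = 7 bytes: K' = b4 e7 c2 1c eb cb 52.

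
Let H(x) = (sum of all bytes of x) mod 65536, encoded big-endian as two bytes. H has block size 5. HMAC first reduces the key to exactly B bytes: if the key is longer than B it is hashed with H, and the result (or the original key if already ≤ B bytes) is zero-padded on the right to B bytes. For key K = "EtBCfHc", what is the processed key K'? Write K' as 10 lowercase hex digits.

|K| = 7 > B = 5, so first hash the key.
H(K): sum = 69+116+66+67+102+72+99 = 591 → 02 4f.
Zero-pad H(K) = 02 4f to 5 bytes: K' = 02 4f 00 00 00.

024f000000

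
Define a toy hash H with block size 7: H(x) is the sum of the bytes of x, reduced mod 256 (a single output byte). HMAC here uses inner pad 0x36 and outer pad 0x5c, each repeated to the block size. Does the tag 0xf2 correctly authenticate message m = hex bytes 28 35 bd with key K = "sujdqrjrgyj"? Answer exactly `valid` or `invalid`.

valid

Key "sujdqrjrgyj" = 73 75 6a 64 71 72 6a 72 67 79 6a is 11 bytes > B = 7, so hash it first: H(key) = bf, then zero-pad to 7 bytes: K' = bf 00 00 00 00 00 00.
K' ⊕ ipad = 89 36 36 36 36 36 36; K' ⊕ opad = e3 5c 5c 5c 5c 5c 5c.
Inner hash: sum = 137+54+54+54+54+54+54+40+53+189 = 743; mod 256 = 231 → e7.
Outer hash (recomputed tag): sum = 227+92+92+92+92+92+92+231 = 1010; mod 256 = 242 → f2.
Recomputed tag = f2; claimed = f2 → match.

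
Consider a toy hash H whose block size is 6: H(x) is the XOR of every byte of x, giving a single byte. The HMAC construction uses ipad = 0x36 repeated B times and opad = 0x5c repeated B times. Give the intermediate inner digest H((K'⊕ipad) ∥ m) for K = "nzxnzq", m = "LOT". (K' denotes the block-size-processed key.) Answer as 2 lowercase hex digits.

Key "nzxnzq" = 6e 7a 78 6e 7a 71 is exactly B = 6 bytes: K' = 6e 7a 78 6e 7a 71.
K' ⊕ ipad = 58 4c 4e 58 4c 47.
Inner input = 58 4c 4e 58 4c 47 ∥ 4c 4f 54.
Inner hash: XOR 58⊕4c⊕4e⊕58⊕4c⊕47⊕4c⊕4f⊕54 = 5e.

5e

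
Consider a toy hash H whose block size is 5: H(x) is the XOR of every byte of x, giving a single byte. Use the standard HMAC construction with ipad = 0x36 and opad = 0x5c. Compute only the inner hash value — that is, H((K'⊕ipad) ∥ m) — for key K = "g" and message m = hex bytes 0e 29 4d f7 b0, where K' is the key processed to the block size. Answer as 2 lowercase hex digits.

Key "g" = 67 is 1 byte ≤ B = 5; zero-pad to 5 bytes: K' = 67 00 00 00 00.
K' ⊕ ipad = 51 36 36 36 36.
Inner input = 51 36 36 36 36 ∥ 0e 29 4d f7 b0.
Inner hash: XOR 51⊕36⊕36⊕36⊕36⊕0e⊕29⊕4d⊕f7⊕b0 = 7c.

7c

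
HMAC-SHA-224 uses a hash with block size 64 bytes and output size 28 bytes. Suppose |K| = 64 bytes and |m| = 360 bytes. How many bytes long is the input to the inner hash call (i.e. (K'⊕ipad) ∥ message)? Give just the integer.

424

Key is 64 ≤ 64 bytes, zero-padded: |K'| = 64.
Inner input = (K'⊕ipad) ∥ m → 64 + 360 = 424 bytes.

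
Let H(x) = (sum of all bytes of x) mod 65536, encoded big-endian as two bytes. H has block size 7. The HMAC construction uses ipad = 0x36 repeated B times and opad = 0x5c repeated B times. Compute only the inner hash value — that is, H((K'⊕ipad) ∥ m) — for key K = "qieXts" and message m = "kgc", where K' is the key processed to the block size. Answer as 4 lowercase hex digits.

0359

Key "qieXts" = 71 69 65 58 74 73 is 6 bytes ≤ B = 7; zero-pad to 7 bytes: K' = 71 69 65 58 74 73 00.
K' ⊕ ipad = 47 5f 53 6e 42 45 36.
Inner input = 47 5f 53 6e 42 45 36 ∥ 6b 67 63.
Inner hash: sum = 71+95+83+110+66+69+54+107+103+99 = 857 → 03 59.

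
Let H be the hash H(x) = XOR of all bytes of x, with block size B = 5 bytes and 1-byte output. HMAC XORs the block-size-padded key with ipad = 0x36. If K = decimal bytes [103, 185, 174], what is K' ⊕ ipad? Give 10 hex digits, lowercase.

Key decimal bytes [103, 185, 174] = 67 b9 ae is 3 bytes ≤ B = 5; zero-pad to 5 bytes: K' = 67 b9 ae 00 00.
XOR each byte with 0x36: 67⊕36=51, b9⊕36=8f, ae⊕36=98, 00⊕36=36, 00⊕36=36.

518f983636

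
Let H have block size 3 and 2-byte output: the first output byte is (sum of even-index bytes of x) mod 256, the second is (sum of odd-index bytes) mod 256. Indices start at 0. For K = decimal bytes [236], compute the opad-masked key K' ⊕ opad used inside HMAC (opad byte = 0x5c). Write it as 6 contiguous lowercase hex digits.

b05c5c

Key decimal bytes [236] = ec is 1 byte ≤ B = 3; zero-pad to 3 bytes: K' = ec 00 00.
XOR each byte with 0x5c: ec⊕5c=b0, 00⊕5c=5c, 00⊕5c=5c.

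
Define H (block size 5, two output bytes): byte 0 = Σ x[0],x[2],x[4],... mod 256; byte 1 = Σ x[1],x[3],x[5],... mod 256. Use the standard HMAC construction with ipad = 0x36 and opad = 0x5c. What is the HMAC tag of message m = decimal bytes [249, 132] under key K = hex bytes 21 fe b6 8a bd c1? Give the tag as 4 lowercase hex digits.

2e03

Key hex bytes 21 fe b6 8a bd c1 is 6 bytes > B = 5, so hash it first: H(key) = 94 49, then zero-pad to 5 bytes: K' = 94 49 00 00 00.
K' ⊕ ipad = a2 7f 36 36 36.  K' ⊕ opad = c8 15 5c 5c 5c.
Inner input = (K'⊕ipad) ∥ m = a2 7f 36 36 36 ∥ f9 84.
Inner hash: even-index sum = 402 mod 256 = 146; odd-index sum = 430 mod 256 = 174 → 92 ae.
Outer input = (K'⊕opad) ∥ inner = c8 15 5c 5c 5c ∥ 92 ae.
Outer hash (tag): even-index sum = 558 mod 256 = 46; odd-index sum = 259 mod 256 = 3 → 2e 03.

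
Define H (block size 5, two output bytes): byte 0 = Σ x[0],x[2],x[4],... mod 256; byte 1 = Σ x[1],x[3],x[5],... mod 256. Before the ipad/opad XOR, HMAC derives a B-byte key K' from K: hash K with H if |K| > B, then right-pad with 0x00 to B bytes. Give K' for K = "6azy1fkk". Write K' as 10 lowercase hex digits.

4cab000000

|K| = 8 > B = 5, so first hash the key.
H(K): even-index sum = 332 mod 256 = 76; odd-index sum = 427 mod 256 = 171 → 4c ab.
Zero-pad H(K) = 4c ab to 5 bytes: K' = 4c ab 00 00 00.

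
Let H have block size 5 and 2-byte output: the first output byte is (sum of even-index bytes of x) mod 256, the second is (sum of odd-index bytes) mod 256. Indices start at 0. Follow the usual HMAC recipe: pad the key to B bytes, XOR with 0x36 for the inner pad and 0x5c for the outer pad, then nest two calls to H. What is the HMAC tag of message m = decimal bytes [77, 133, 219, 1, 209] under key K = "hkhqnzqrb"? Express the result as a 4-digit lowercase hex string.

Key "hkhqnzqrb" = 68 6b 68 71 6e 7a 71 72 62 is 9 bytes > B = 5, so hash it first: H(key) = 11 c8, then zero-pad to 5 bytes: K' = 11 c8 00 00 00.
K' ⊕ ipad = 27 fe 36 36 36.  K' ⊕ opad = 4d 94 5c 5c 5c.
Inner input = (K'⊕ipad) ∥ m = 27 fe 36 36 36 ∥ 4d 85 db 01 d1.
Inner hash: even-index sum = 281 mod 256 = 25; odd-index sum = 813 mod 256 = 45 → 19 2d.
Outer input = (K'⊕opad) ∥ inner = 4d 94 5c 5c 5c ∥ 19 2d.
Outer hash (tag): even-index sum = 306 mod 256 = 50; odd-index sum = 265 mod 256 = 9 → 32 09.

3209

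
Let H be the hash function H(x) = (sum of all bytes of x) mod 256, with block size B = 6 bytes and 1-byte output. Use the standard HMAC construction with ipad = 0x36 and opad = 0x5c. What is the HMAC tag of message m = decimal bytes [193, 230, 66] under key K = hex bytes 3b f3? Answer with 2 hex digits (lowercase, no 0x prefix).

Key hex bytes 3b f3 is 2 bytes ≤ B = 6; zero-pad to 6 bytes: K' = 3b f3 00 00 00 00.
K' ⊕ ipad = 0d c5 36 36 36 36.  K' ⊕ opad = 67 af 5c 5c 5c 5c.
Inner input = (K'⊕ipad) ∥ m = 0d c5 36 36 36 36 ∥ c1 e6 42.
Inner hash: sum = 13+197+54+54+54+54+193+230+66 = 915; mod 256 = 147 → 93.
Outer input = (K'⊕opad) ∥ inner = 67 af 5c 5c 5c 5c ∥ 93.
Outer hash (tag): sum = 103+175+92+92+92+92+147 = 793; mod 256 = 25 → 19.

19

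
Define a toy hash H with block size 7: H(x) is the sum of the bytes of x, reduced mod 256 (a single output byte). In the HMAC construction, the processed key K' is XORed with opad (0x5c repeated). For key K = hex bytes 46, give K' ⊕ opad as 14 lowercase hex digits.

Key hex bytes 46 is 1 byte ≤ B = 7; zero-pad to 7 bytes: K' = 46 00 00 00 00 00 00.
XOR each byte with 0x5c: 46⊕5c=1a, 00⊕5c=5c, 00⊕5c=5c, 00⊕5c=5c, 00⊕5c=5c, 00⊕5c=5c, 00⊕5c=5c.

1a5c5c5c5c5c5c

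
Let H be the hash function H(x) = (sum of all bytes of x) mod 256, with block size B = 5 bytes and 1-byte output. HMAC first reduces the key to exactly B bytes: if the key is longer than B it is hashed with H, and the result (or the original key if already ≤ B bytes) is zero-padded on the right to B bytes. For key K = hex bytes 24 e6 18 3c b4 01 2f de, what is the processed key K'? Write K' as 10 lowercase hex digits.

2000000000

|K| = 8 > B = 5, so first hash the key.
H(K): sum = 36+230+24+60+180+1+47+222 = 800; mod 256 = 32 → 20.
Zero-pad H(K) = 20 to 5 bytes: K' = 20 00 00 00 00.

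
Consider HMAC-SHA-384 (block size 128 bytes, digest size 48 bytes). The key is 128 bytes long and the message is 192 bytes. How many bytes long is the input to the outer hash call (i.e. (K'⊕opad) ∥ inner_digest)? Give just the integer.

Key is 128 ≤ 128 bytes, zero-padded: |K'| = 128.
Outer input = (K'⊕opad) ∥ H(inner) → 128 + 48 = 176 bytes.

176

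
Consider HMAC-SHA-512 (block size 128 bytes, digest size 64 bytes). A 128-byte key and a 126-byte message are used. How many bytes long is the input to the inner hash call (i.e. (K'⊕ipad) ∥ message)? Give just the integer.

254

Key is 128 ≤ 128 bytes, zero-padded: |K'| = 128.
Inner input = (K'⊕ipad) ∥ m → 128 + 126 = 254 bytes.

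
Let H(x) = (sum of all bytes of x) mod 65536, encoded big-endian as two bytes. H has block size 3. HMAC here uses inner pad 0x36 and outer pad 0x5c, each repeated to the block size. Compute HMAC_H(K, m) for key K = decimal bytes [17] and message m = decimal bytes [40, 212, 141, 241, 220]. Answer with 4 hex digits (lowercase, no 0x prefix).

01f1

Key decimal bytes [17] = 11 is 1 byte ≤ B = 3; zero-pad to 3 bytes: K' = 11 00 00.
K' ⊕ ipad = 27 36 36.  K' ⊕ opad = 4d 5c 5c.
Inner input = (K'⊕ipad) ∥ m = 27 36 36 ∥ 28 d4 8d f1 dc.
Inner hash: sum = 39+54+54+40+212+141+241+220 = 1001 → 03 e9.
Outer input = (K'⊕opad) ∥ inner = 4d 5c 5c ∥ 03 e9.
Outer hash (tag): sum = 77+92+92+3+233 = 497 → 01 f1.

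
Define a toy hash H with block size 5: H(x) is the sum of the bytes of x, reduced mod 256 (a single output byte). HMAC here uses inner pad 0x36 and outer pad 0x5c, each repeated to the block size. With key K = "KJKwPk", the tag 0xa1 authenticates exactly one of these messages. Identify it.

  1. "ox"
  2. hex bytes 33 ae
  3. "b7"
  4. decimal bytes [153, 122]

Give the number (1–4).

1

Key "KJKwPk" = 4b 4a 4b 77 50 6b is 6 bytes > B = 5, so hash it first: H(key) = 12, then zero-pad to 5 bytes: K' = 12 00 00 00 00.
K' ⊕ ipad = 24 36 36 36 36; K' ⊕ opad = 4e 5c 5c 5c 5c.
m1: inner = H(24 36 36 36 36 6f 78) = e3; tag = H(4e 5c 5c 5c 5c e3) = a1 ← matches
m2: inner = H(24 36 36 36 36 33 ae) = dd; tag = H(4e 5c 5c 5c 5c dd) = 9b
m3: inner = H(24 36 36 36 36 62 37) = 95; tag = H(4e 5c 5c 5c 5c 95) = 53
m4: inner = H(24 36 36 36 36 99 7a) = 0f; tag = H(4e 5c 5c 5c 5c 0f) = cd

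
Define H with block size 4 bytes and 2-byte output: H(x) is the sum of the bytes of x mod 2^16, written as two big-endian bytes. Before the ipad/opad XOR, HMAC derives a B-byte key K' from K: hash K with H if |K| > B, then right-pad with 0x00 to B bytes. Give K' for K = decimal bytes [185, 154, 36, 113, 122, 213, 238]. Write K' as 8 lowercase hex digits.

04250000

|K| = 7 > B = 4, so first hash the key.
H(K): sum = 185+154+36+113+122+213+238 = 1061 → 04 25.
Zero-pad H(K) = 04 25 to 4 bytes: K' = 04 25 00 00.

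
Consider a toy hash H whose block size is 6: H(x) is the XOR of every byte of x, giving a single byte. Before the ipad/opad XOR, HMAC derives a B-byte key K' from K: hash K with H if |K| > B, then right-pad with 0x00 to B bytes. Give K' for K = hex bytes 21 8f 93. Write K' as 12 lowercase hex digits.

Key hex bytes 21 8f 93 is 3 bytes ≤ B = 6; zero-pad to 6 bytes: K' = 21 8f 93 00 00 00.

218f93000000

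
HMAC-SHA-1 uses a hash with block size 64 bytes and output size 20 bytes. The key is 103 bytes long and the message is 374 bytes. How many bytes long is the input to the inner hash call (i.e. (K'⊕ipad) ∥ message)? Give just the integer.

438

Key is 103 > 64 bytes, so it is hashed to 20 bytes then zero-padded to 64: |K'| = 64.
Inner input = (K'⊕ipad) ∥ m → 64 + 374 = 438 bytes.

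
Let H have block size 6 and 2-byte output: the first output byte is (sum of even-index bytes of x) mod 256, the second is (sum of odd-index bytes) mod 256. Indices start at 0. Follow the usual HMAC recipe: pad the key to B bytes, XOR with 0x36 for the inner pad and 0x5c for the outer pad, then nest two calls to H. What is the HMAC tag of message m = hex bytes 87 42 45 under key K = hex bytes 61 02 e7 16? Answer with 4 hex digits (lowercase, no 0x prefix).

Key hex bytes 61 02 e7 16 is 4 bytes ≤ B = 6; zero-pad to 6 bytes: K' = 61 02 e7 16 00 00.
K' ⊕ ipad = 57 34 d1 20 36 36.  K' ⊕ opad = 3d 5e bb 4a 5c 5c.
Inner input = (K'⊕ipad) ∥ m = 57 34 d1 20 36 36 ∥ 87 42 45.
Inner hash: even-index sum = 554 mod 256 = 42; odd-index sum = 204 mod 256 = 204 → 2a cc.
Outer input = (K'⊕opad) ∥ inner = 3d 5e bb 4a 5c 5c ∥ 2a cc.
Outer hash (tag): even-index sum = 382 mod 256 = 126; odd-index sum = 464 mod 256 = 208 → 7e d0.

7ed0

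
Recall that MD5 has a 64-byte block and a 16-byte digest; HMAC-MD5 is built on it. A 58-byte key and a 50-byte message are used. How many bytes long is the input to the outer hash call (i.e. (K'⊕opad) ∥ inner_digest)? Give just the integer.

80

Key is 58 ≤ 64 bytes, zero-padded: |K'| = 64.
Outer input = (K'⊕opad) ∥ H(inner) → 64 + 16 = 80 bytes.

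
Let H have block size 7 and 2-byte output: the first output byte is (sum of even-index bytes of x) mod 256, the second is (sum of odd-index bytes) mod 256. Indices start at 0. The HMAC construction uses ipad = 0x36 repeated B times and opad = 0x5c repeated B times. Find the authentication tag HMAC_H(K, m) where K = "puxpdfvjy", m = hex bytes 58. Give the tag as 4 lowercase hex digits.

c250

Key "puxpdfvjy" = 70 75 78 70 64 66 76 6a 79 is 9 bytes > B = 7, so hash it first: H(key) = 3b b5, then zero-pad to 7 bytes: K' = 3b b5 00 00 00 00 00.
K' ⊕ ipad = 0d 83 36 36 36 36 36.  K' ⊕ opad = 67 e9 5c 5c 5c 5c 5c.
Inner input = (K'⊕ipad) ∥ m = 0d 83 36 36 36 36 36 ∥ 58.
Inner hash: even-index sum = 175 mod 256 = 175; odd-index sum = 327 mod 256 = 71 → af 47.
Outer input = (K'⊕opad) ∥ inner = 67 e9 5c 5c 5c 5c 5c ∥ af 47.
Outer hash (tag): even-index sum = 450 mod 256 = 194; odd-index sum = 592 mod 256 = 80 → c2 50.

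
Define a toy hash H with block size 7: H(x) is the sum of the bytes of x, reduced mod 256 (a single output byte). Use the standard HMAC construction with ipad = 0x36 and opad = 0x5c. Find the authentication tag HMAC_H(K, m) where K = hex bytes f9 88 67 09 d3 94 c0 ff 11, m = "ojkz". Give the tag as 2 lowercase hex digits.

Key hex bytes f9 88 67 09 d3 94 c0 ff 11 is 9 bytes > B = 7, so hash it first: H(key) = 28, then zero-pad to 7 bytes: K' = 28 00 00 00 00 00 00.
K' ⊕ ipad = 1e 36 36 36 36 36 36.  K' ⊕ opad = 74 5c 5c 5c 5c 5c 5c.
Inner input = (K'⊕ipad) ∥ m = 1e 36 36 36 36 36 36 ∥ 6f 6a 6b 7a.
Inner hash: sum = 30+54+54+54+54+54+54+111+106+107+122 = 800; mod 256 = 32 → 20.
Outer input = (K'⊕opad) ∥ inner = 74 5c 5c 5c 5c 5c 5c ∥ 20.
Outer hash (tag): sum = 116+92+92+92+92+92+92+32 = 700; mod 256 = 188 → bc.

bc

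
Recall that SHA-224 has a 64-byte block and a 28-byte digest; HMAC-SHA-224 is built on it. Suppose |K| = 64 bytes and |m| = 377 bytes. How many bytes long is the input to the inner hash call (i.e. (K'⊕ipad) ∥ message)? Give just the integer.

Key is 64 ≤ 64 bytes, zero-padded: |K'| = 64.
Inner input = (K'⊕ipad) ∥ m → 64 + 377 = 441 bytes.

441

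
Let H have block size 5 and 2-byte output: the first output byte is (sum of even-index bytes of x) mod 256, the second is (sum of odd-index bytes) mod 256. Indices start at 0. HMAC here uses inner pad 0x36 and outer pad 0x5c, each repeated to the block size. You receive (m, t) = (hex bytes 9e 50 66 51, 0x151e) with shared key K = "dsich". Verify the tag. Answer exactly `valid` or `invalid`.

invalid

Key "dsich" = 64 73 69 63 68 is exactly B = 5 bytes: K' = 64 73 69 63 68.
K' ⊕ ipad = 52 45 5f 55 5e; K' ⊕ opad = 38 2f 35 3f 34.
Inner hash: even-index sum = 432 mod 256 = 176; odd-index sum = 414 mod 256 = 158 → b0 9e.
Outer hash (recomputed tag): even-index sum = 319 mod 256 = 63; odd-index sum = 286 mod 256 = 30 → 3f 1e.
Recomputed tag = 3f1e; claimed = 151e → mismatch.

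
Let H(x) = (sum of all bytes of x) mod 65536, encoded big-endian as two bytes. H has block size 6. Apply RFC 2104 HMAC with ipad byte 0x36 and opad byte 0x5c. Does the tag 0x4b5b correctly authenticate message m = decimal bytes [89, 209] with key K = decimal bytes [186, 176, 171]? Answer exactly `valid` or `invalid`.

Key decimal bytes [186, 176, 171] = ba b0 ab is 3 bytes ≤ B = 6; zero-pad to 6 bytes: K' = ba b0 ab 00 00 00.
K' ⊕ ipad = 8c 86 9d 36 36 36; K' ⊕ opad = e6 ec f7 5c 5c 5c.
Inner hash: sum = 140+134+157+54+54+54+89+209 = 891 → 03 7b.
Outer hash (recomputed tag): sum = 230+236+247+92+92+92+3+123 = 1115 → 04 5b.
Recomputed tag = 045b; claimed = 4b5b → mismatch.

invalid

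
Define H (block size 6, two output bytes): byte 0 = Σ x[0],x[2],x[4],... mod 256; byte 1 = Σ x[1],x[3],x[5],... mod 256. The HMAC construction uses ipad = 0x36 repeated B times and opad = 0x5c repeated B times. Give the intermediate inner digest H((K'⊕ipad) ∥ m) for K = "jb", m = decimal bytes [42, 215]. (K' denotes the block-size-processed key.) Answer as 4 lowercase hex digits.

Key "jb" = 6a 62 is 2 bytes ≤ B = 6; zero-pad to 6 bytes: K' = 6a 62 00 00 00 00.
K' ⊕ ipad = 5c 54 36 36 36 36.
Inner input = 5c 54 36 36 36 36 ∥ 2a d7.
Inner hash: even-index sum = 242 mod 256 = 242; odd-index sum = 407 mod 256 = 151 → f2 97.

f297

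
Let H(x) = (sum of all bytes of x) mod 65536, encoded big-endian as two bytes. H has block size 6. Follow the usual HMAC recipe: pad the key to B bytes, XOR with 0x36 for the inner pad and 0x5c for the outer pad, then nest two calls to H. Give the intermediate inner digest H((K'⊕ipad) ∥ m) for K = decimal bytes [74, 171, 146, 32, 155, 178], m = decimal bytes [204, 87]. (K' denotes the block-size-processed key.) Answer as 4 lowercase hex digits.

0427

Key decimal bytes [74, 171, 146, 32, 155, 178] = 4a ab 92 20 9b b2 is exactly B = 6 bytes: K' = 4a ab 92 20 9b b2.
K' ⊕ ipad = 7c 9d a4 16 ad 84.
Inner input = 7c 9d a4 16 ad 84 ∥ cc 57.
Inner hash: sum = 124+157+164+22+173+132+204+87 = 1063 → 04 27.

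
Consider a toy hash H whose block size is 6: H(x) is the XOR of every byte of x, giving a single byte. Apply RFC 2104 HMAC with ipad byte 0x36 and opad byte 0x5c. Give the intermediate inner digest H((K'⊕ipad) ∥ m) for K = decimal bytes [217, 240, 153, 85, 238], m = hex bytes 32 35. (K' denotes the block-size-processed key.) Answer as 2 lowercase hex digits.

Key decimal bytes [217, 240, 153, 85, 238] = d9 f0 99 55 ee is 5 bytes ≤ B = 6; zero-pad to 6 bytes: K' = d9 f0 99 55 ee 00.
K' ⊕ ipad = ef c6 af 63 d8 36.
Inner input = ef c6 af 63 d8 36 ∥ 32 35.
Inner hash: XOR ef⊕c6⊕af⊕63⊕d8⊕36⊕32⊕35 = 0c.

0c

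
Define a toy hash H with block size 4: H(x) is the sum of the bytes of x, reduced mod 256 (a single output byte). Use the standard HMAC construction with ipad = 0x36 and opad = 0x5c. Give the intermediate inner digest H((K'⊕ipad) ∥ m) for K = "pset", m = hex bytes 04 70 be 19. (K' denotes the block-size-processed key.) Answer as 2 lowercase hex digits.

Key "pset" = 70 73 65 74 is exactly B = 4 bytes: K' = 70 73 65 74.
K' ⊕ ipad = 46 45 53 42.
Inner input = 46 45 53 42 ∥ 04 70 be 19.
Inner hash: sum = 70+69+83+66+4+112+190+25 = 619; mod 256 = 107 → 6b.

6b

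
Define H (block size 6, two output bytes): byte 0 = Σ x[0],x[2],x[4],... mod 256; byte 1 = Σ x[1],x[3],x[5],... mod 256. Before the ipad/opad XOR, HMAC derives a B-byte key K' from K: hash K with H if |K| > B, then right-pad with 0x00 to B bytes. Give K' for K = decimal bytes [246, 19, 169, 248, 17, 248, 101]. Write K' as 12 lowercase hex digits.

150300000000

|K| = 7 > B = 6, so first hash the key.
H(K): even-index sum = 533 mod 256 = 21; odd-index sum = 515 mod 256 = 3 → 15 03.
Zero-pad H(K) = 15 03 to 6 bytes: K' = 15 03 00 00 00 00.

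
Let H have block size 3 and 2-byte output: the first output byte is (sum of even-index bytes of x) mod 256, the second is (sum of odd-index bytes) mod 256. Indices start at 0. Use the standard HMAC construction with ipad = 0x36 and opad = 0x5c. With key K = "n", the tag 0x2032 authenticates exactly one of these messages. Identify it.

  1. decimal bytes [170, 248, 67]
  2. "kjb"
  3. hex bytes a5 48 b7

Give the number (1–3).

Key "n" = 6e is 1 byte ≤ B = 3; zero-pad to 3 bytes: K' = 6e 00 00.
K' ⊕ ipad = 58 36 36; K' ⊕ opad = 32 5c 5c.
m1: inner = H(58 36 36 aa f8 43) = 86 23; tag = H(32 5c 5c 86 23) = b1e2
m2: inner = H(58 36 36 6b 6a 62) = f8 03; tag = H(32 5c 5c f8 03) = 9154
m3: inner = H(58 36 36 a5 48 b7) = d6 92; tag = H(32 5c 5c d6 92) = 2032 ← matches

3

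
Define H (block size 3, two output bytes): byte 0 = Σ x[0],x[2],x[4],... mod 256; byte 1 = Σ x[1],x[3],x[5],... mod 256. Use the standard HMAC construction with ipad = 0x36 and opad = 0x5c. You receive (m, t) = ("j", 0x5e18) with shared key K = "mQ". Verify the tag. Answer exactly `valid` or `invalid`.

invalid

Key "mQ" = 6d 51 is 2 bytes ≤ B = 3; zero-pad to 3 bytes: K' = 6d 51 00.
K' ⊕ ipad = 5b 67 36; K' ⊕ opad = 31 0d 5c.
Inner hash: even-index sum = 145 mod 256 = 145; odd-index sum = 209 mod 256 = 209 → 91 d1.
Outer hash (recomputed tag): even-index sum = 350 mod 256 = 94; odd-index sum = 158 mod 256 = 158 → 5e 9e.
Recomputed tag = 5e9e; claimed = 5e18 → mismatch.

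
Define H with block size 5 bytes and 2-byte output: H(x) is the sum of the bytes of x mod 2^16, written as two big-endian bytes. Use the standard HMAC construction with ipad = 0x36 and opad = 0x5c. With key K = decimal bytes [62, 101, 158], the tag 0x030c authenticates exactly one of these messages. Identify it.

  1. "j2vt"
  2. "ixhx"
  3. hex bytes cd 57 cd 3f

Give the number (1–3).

Key decimal bytes [62, 101, 158] = 3e 65 9e is 3 bytes ≤ B = 5; zero-pad to 5 bytes: K' = 3e 65 9e 00 00.
K' ⊕ ipad = 08 53 a8 36 36; K' ⊕ opad = 62 39 c2 5c 5c.
m1: inner = H(08 53 a8 36 36 6a 32 76 74) = 02 f5; tag = H(62 39 c2 5c 5c 02 f5) = 030c ← matches
m2: inner = H(08 53 a8 36 36 69 78 68 78) = 03 30; tag = H(62 39 c2 5c 5c 03 30) = 0248
m3: inner = H(08 53 a8 36 36 cd 57 cd 3f) = 03 9f; tag = H(62 39 c2 5c 5c 03 9f) = 02b7

1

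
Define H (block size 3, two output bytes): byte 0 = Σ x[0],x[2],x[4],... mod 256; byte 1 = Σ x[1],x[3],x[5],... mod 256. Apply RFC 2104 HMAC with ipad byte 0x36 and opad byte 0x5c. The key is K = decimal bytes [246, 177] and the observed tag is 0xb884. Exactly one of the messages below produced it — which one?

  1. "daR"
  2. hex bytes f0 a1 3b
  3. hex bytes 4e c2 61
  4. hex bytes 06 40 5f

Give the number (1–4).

Key decimal bytes [246, 177] = f6 b1 is 2 bytes ≤ B = 3; zero-pad to 3 bytes: K' = f6 b1 00.
K' ⊕ ipad = c0 87 36; K' ⊕ opad = aa ed 5c.
m1: inner = H(c0 87 36 64 61 52) = 57 3d; tag = H(aa ed 5c 57 3d) = 4344
m2: inner = H(c0 87 36 f0 a1 3b) = 97 b2; tag = H(aa ed 5c 97 b2) = b884 ← matches
m3: inner = H(c0 87 36 4e c2 61) = b8 36; tag = H(aa ed 5c b8 36) = 3ca5
m4: inner = H(c0 87 36 06 40 5f) = 36 ec; tag = H(aa ed 5c 36 ec) = f223

2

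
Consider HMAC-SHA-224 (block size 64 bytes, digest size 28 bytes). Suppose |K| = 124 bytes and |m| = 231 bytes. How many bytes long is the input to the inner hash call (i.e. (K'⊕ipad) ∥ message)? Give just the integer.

Key is 124 > 64 bytes, so it is hashed to 28 bytes then zero-padded to 64: |K'| = 64.
Inner input = (K'⊕ipad) ∥ m → 64 + 231 = 295 bytes.

295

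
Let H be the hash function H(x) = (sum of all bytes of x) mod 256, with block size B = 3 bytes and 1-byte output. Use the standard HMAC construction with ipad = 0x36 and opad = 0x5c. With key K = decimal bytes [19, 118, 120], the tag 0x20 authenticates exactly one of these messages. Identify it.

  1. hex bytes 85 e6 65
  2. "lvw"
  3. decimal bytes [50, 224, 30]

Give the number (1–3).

Key decimal bytes [19, 118, 120] = 13 76 78 is exactly B = 3 bytes: K' = 13 76 78.
K' ⊕ ipad = 25 40 4e; K' ⊕ opad = 4f 2a 24.
m1: inner = H(25 40 4e 85 e6 65) = 83; tag = H(4f 2a 24 83) = 20 ← matches
m2: inner = H(25 40 4e 6c 76 77) = 0c; tag = H(4f 2a 24 0c) = a9
m3: inner = H(25 40 4e 32 e0 1e) = e3; tag = H(4f 2a 24 e3) = 80

1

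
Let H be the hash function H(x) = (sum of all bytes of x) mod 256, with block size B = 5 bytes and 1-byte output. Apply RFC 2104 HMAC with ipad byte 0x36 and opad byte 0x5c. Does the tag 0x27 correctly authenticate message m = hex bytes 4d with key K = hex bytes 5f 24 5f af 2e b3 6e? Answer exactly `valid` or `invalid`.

valid

Key hex bytes 5f 24 5f af 2e b3 6e is 7 bytes > B = 5, so hash it first: H(key) = e0, then zero-pad to 5 bytes: K' = e0 00 00 00 00.
K' ⊕ ipad = d6 36 36 36 36; K' ⊕ opad = bc 5c 5c 5c 5c.
Inner hash: sum = 214+54+54+54+54+77 = 507; mod 256 = 251 → fb.
Outer hash (recomputed tag): sum = 188+92+92+92+92+251 = 807; mod 256 = 39 → 27.
Recomputed tag = 27; claimed = 27 → match.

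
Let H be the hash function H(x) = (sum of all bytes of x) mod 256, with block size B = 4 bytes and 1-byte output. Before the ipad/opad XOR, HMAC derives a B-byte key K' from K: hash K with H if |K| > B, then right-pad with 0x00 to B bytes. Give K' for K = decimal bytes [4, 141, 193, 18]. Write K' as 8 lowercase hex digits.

Key decimal bytes [4, 141, 193, 18] = 04 8d c1 12 is exactly B = 4 bytes: K' = 04 8d c1 12.

048dc112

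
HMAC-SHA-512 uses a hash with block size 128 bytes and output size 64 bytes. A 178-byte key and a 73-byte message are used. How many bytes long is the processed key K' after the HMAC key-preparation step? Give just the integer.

Key is 178 > 128 bytes, so it is hashed to 64 bytes then zero-padded to 128: |K'| = 128.

128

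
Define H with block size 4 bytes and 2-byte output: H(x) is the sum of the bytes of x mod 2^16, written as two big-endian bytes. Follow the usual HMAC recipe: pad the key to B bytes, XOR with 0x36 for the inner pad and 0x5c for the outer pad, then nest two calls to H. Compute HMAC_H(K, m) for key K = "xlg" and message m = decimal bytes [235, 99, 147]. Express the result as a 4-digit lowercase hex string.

Key "xlg" = 78 6c 67 is 3 bytes ≤ B = 4; zero-pad to 4 bytes: K' = 78 6c 67 00.
K' ⊕ ipad = 4e 5a 51 36.  K' ⊕ opad = 24 30 3b 5c.
Inner input = (K'⊕ipad) ∥ m = 4e 5a 51 36 ∥ eb 63 93.
Inner hash: sum = 78+90+81+54+235+99+147 = 784 → 03 10.
Outer input = (K'⊕opad) ∥ inner = 24 30 3b 5c ∥ 03 10.
Outer hash (tag): sum = 36+48+59+92+3+16 = 254 → 00 fe.

00fe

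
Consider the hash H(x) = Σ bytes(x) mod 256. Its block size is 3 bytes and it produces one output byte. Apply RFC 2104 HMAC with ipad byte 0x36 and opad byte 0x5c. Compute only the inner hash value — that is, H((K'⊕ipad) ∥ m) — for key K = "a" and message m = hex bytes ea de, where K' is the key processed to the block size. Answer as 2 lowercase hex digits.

8b

Key "a" = 61 is 1 byte ≤ B = 3; zero-pad to 3 bytes: K' = 61 00 00.
K' ⊕ ipad = 57 36 36.
Inner input = 57 36 36 ∥ ea de.
Inner hash: sum = 87+54+54+234+222 = 651; mod 256 = 139 → 8b.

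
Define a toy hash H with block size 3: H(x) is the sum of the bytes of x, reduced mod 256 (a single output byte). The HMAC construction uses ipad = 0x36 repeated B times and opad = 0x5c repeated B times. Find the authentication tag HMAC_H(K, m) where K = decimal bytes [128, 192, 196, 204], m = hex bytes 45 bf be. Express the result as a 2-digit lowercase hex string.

Key decimal bytes [128, 192, 196, 204] = 80 c0 c4 cc is 4 bytes > B = 3, so hash it first: H(key) = d0, then zero-pad to 3 bytes: K' = d0 00 00.
K' ⊕ ipad = e6 36 36.  K' ⊕ opad = 8c 5c 5c.
Inner input = (K'⊕ipad) ∥ m = e6 36 36 ∥ 45 bf be.
Inner hash: sum = 230+54+54+69+191+190 = 788; mod 256 = 20 → 14.
Outer input = (K'⊕opad) ∥ inner = 8c 5c 5c ∥ 14.
Outer hash (tag): sum = 140+92+92+20 = 344; mod 256 = 88 → 58.

58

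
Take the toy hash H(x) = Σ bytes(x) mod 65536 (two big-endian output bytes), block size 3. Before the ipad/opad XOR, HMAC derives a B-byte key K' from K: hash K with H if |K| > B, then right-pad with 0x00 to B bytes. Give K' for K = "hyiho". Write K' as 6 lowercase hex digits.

022100

|K| = 5 > B = 3, so first hash the key.
H(K): sum = 104+121+105+104+111 = 545 → 02 21.
Zero-pad H(K) = 02 21 to 3 bytes: K' = 02 21 00.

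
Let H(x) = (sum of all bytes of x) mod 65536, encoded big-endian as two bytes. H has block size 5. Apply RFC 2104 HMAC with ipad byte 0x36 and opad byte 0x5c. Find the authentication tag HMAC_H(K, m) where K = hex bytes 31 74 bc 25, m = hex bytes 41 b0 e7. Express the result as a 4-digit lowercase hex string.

0340

Key hex bytes 31 74 bc 25 is 4 bytes ≤ B = 5; zero-pad to 5 bytes: K' = 31 74 bc 25 00.
K' ⊕ ipad = 07 42 8a 13 36.  K' ⊕ opad = 6d 28 e0 79 5c.
Inner input = (K'⊕ipad) ∥ m = 07 42 8a 13 36 ∥ 41 b0 e7.
Inner hash: sum = 7+66+138+19+54+65+176+231 = 756 → 02 f4.
Outer input = (K'⊕opad) ∥ inner = 6d 28 e0 79 5c ∥ 02 f4.
Outer hash (tag): sum = 109+40+224+121+92+2+244 = 832 → 03 40.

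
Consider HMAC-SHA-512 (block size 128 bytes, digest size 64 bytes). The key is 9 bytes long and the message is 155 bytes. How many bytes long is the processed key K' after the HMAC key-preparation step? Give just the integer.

Key is 9 ≤ 128 bytes, zero-padded: |K'| = 128.

128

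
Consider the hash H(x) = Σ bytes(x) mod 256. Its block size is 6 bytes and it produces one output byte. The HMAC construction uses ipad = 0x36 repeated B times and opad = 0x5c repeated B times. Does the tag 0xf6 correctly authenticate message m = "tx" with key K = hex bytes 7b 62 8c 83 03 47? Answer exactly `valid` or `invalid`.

invalid

Key hex bytes 7b 62 8c 83 03 47 is exactly B = 6 bytes: K' = 7b 62 8c 83 03 47.
K' ⊕ ipad = 4d 54 ba b5 35 71; K' ⊕ opad = 27 3e d0 df 5f 1b.
Inner hash: sum = 77+84+186+181+53+113+116+120 = 930; mod 256 = 162 → a2.
Outer hash (recomputed tag): sum = 39+62+208+223+95+27+162 = 816; mod 256 = 48 → 30.
Recomputed tag = 30; claimed = f6 → mismatch.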